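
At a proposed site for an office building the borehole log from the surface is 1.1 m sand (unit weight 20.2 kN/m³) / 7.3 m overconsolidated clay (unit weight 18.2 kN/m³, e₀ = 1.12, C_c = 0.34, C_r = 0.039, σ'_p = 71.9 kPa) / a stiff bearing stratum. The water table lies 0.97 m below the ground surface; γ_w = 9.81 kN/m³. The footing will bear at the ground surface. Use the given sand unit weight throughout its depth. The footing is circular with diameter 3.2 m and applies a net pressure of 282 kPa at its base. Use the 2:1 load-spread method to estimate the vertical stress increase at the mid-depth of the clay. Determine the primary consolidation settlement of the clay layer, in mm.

S_c ≈ 173 mm

Mid-depth of clay below the ground surface: z = 1.1 + 7.3/2 = 4.75 m.
Total vertical stress at mid-clay: σ_v = 20.2×1.1 + 18.2×3.65 = 88.65 kPa.
Pore pressure: u = 9.81×(4.75 − 0.97) = 37.082 kPa.
Initial effective stress: σ'_0 = σ_v − u = 88.65 − 37.082 = 51.568 kPa.
Stress increase at mid-clay by the 2:1 spreading method:
Δσ ≈ qD²/(D+z)² = 282×3.2²/(3.2+4.75)² = 45.689 kPa
Final effective stress: σ'_f = 51.568 + 45.689 = 97.257 kPa.
σ'_f = 97.257 > σ'_p = 71.9 kPa, so the stress path crosses the preconsolidation pressure — recompression up to σ'_p, then virgin compression beyond:
S_c = H/(1+e₀)·[C_r·log₁₀(σ'_p/σ'_0) + C_c·log₁₀(σ'_f/σ'_p)]
    = 7.3/2.12 × [0.039×log₁₀(71.9/51.568) + 0.34×log₁₀(97.257/71.9)]
    = 3.4434 × [0.0056296 + 0.044605] = 0.173 m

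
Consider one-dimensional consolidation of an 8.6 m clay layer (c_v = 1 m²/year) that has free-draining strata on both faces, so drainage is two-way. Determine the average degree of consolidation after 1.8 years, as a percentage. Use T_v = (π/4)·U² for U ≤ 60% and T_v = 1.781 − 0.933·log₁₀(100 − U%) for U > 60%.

U ≈ 35.2 %

Drainage path length: H_d = H/2 = 4.3 m (double drainage).
T_v = c_v·t/H_d² = 1×1.8/4.3² = 0.09735.
T_v = 0.09735 corresponds to the U ≤ 60% branch:
U = √(4T_v/π) = 0.3521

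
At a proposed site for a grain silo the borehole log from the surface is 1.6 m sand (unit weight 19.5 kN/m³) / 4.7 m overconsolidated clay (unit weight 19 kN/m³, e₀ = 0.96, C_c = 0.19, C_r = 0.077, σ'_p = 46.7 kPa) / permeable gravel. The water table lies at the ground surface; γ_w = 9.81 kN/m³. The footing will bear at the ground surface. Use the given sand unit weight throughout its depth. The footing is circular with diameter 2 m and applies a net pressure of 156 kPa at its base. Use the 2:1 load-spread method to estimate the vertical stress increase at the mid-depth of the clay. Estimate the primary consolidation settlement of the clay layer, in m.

S_c ≈ 0.0498 m

Mid-depth of clay below the ground surface: z = 1.6 + 4.7/2 = 3.95 m.
Total vertical stress at mid-clay: σ_v = 19.5×1.6 + 19×2.35 = 75.85 kPa.
Pore pressure: u = 9.81×(3.95 − 0) = 38.75 kPa.
Initial effective stress: σ'_0 = σ_v − u = 75.85 − 38.75 = 37.1 kPa.
Stress increase at mid-clay by the 2:1 spreading method:
Δσ ≈ qD²/(D+z)² = 156×2²/(2+3.95)² = 17.626 kPa
Final effective stress: σ'_f = 37.1 + 17.626 = 54.726 kPa.
σ'_f = 54.726 > σ'_p = 46.7 kPa, so the stress path crosses the preconsolidation pressure — recompression up to σ'_p, then virgin compression beyond:
S_c = H/(1+e₀)·[C_r·log₁₀(σ'_p/σ'_0) + C_c·log₁₀(σ'_f/σ'_p)]
    = 4.7/1.96 × [0.077×log₁₀(46.7/37.1) + 0.19×log₁₀(54.726/46.7)]
    = 2.398 × [0.0076956 + 0.013087] = 0.04984 m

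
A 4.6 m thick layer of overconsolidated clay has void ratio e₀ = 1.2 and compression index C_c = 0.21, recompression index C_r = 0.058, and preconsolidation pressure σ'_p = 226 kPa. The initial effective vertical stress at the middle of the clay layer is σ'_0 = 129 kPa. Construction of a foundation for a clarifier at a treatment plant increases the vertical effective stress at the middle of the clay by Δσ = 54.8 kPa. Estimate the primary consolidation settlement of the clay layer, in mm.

Final effective stress: σ'_f = 129 + 54.8 = 183.8 kPa.
σ'_f = 183.8 ≤ σ'_p = 226 kPa, so the clay remains overconsolidated and only the recompression index applies:
S_c = C_r·H/(1+e₀)·log₁₀(σ'_f/σ'_0) = 0.058×4.6/2.2×log₁₀(183.8/129)
    = 0.12127 × 0.15376 = 0.01865 m

S_c ≈ 18.6 mm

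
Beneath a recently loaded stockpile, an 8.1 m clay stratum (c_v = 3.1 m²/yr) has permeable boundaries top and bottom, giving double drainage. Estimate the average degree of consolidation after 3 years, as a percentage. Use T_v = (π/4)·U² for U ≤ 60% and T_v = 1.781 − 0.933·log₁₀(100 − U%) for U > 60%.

Drainage path length: H_d = H/2 = 4.05 m (double drainage).
T_v = c_v·t/H_d² = 3.1×3/4.05² = 0.56699.
T_v = 0.56699 corresponds to the U > 60% branch:
U = 1 − 10^((1.781 − T_v)/0.933)/100 = 0.7999

U ≈ 80 %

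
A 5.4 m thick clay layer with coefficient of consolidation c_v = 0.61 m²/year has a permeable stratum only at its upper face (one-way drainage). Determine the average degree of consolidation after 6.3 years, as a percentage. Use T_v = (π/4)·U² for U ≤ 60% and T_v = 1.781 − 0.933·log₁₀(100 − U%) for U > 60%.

U ≈ 41 %

Drainage path length: H_d = H = 5.4 m (single drainage).
T_v = c_v·t/H_d² = 0.61×6.3/5.4² = 0.13179.
T_v = 0.13179 corresponds to the U ≤ 60% branch:
U = √(4T_v/π) = 0.4096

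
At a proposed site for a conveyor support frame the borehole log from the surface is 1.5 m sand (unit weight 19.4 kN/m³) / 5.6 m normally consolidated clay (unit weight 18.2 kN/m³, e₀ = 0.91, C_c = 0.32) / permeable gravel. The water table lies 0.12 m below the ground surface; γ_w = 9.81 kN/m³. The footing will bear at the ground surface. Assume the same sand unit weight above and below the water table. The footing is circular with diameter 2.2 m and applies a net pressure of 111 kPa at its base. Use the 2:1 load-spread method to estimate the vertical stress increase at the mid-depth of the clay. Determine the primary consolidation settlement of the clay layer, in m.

S_c ≈ 0.115 m

Mid-depth of clay below the ground surface: z = 1.5 + 5.6/2 = 4.3 m.
Total vertical stress at mid-clay: σ_v = 19.4×1.5 + 18.2×2.8 = 80.06 kPa.
Pore pressure: u = 9.81×(4.3 − 0.12) = 41.006 kPa.
Initial effective stress: σ'_0 = σ_v − u = 80.06 − 41.006 = 39.054 kPa.
Stress increase at mid-clay by the 2:1 spreading method:
Δσ ≈ qD²/(D+z)² = 111×2.2²/(2.2+4.3)² = 12.716 kPa
Final effective stress: σ'_f = σ'_0 + Δσ = 39.054 + 12.716 = 51.77 kPa.
Normally consolidated clay, so the full stress increment lies on the virgin compression line:
S_c = C_c·H/(1+e₀)·log₁₀(σ'_f/σ'_0) = 0.32×5.6/(1+0.91)×log₁₀(51.77/39.054)
    = 0.93822 × 0.12241 = 0.1148 m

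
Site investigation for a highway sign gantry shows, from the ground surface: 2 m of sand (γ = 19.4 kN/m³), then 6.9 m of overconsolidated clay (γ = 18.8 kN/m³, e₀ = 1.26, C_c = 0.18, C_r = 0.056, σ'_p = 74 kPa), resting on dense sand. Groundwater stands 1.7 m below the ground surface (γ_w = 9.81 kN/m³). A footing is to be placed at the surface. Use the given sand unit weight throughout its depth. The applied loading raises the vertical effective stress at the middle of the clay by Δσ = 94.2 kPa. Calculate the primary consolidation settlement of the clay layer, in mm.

Mid-depth of clay below the ground surface: z = 2 + 6.9/2 = 5.45 m.
Total vertical stress at mid-clay: σ_v = 19.4×2 + 18.8×3.45 = 103.66 kPa.
Pore pressure: u = 9.81×(5.45 − 1.7) = 36.788 kPa.
Initial effective stress: σ'_0 = σ_v − u = 103.66 − 36.788 = 66.872 kPa.
Final effective stress: σ'_f = 66.872 + 94.2 = 161.07 kPa.
σ'_f = 161.07 > σ'_p = 74 kPa, so the stress path crosses the preconsolidation pressure — recompression up to σ'_p, then virgin compression beyond:
S_c = H/(1+e₀)·[C_r·log₁₀(σ'_p/σ'_0) + C_c·log₁₀(σ'_f/σ'_p)]
    = 6.9/2.26 × [0.056×log₁₀(74/66.872) + 0.18×log₁₀(161.07/74)]
    = 3.0531 × [0.0024633 + 0.060801] = 0.1932 m

S_c ≈ 193 mm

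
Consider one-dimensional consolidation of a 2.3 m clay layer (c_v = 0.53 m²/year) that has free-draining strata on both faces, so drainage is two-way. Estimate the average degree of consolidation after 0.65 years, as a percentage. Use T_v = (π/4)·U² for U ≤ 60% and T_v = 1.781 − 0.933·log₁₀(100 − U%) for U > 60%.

Drainage path length: H_d = H/2 = 1.15 m (double drainage).
T_v = c_v·t/H_d² = 0.53×0.65/1.15² = 0.26049.
T_v = 0.26049 corresponds to the U ≤ 60% branch:
U = √(4T_v/π) = 0.5759

U ≈ 57.6 %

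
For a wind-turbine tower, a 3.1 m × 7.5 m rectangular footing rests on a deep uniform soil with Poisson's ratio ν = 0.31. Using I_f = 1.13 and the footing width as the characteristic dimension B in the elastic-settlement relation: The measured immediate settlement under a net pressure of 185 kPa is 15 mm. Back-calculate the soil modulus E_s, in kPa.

S_e = q·B·(1−ν²)/E_s · I_f  ⇒  E_s = q·B·(1−ν²)·I_f / S_e.
E_s = 185 × 3.1 × 0.9039 × 1.13 / 0.015 = 39050 kPa

E_s ≈ 39100 kPa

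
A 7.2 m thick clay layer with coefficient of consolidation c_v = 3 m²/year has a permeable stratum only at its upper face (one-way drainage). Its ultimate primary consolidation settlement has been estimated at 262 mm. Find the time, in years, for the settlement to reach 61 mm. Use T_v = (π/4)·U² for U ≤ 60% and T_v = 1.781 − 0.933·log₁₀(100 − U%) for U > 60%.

Drainage path length: H_d = H = 7.2 m (single drainage).
U = S(t)/S_ult = 61/262 = 0.2328.
U ≤ 60%: T_v = (π/4)·U² = (π/4)×0.23282² = 0.042574.
t = T_v·H_d²/c_v = 0.042574×7.2²/3 = 0.7357 years.

t ≈ 0.736 years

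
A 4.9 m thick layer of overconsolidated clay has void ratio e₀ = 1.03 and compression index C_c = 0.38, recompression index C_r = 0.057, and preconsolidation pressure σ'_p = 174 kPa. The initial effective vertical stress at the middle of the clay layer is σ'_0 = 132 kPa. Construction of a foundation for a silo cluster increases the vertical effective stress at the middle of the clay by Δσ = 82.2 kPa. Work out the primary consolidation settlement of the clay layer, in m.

Final effective stress: σ'_f = 132 + 82.2 = 214.2 kPa.
σ'_f = 214.2 > σ'_p = 174 kPa, so the stress path crosses the preconsolidation pressure — recompression up to σ'_p, then virgin compression beyond:
S_c = H/(1+e₀)·[C_r·log₁₀(σ'_p/σ'_0) + C_c·log₁₀(σ'_f/σ'_p)]
    = 4.9/2.03 × [0.057×log₁₀(174/132) + 0.38×log₁₀(214.2/174)]
    = 2.4138 × [0.0068386 + 0.034303] = 0.09931 m

S_c ≈ 0.0993 m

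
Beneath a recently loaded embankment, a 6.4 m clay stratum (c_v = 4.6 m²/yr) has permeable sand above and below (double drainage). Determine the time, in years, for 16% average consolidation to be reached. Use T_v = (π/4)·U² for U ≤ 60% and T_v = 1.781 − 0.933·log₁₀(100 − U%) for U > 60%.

Drainage path length: H_d = H/2 = 3.2 m (double drainage).
U ≤ 60%: T_v = (π/4)·U² = (π/4)×0.16² = 0.020106.
t = T_v·H_d²/c_v = 0.020106×3.2²/4.6 = 0.04476 years.

t ≈ 0.0448 years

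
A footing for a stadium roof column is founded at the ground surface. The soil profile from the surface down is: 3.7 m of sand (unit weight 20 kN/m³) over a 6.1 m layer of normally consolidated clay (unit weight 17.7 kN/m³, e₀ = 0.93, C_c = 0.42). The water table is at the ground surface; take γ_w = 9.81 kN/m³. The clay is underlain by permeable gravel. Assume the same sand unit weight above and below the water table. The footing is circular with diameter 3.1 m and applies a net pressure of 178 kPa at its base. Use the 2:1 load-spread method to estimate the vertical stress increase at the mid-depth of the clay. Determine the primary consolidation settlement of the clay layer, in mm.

Mid-depth of clay below the ground surface: z = 3.7 + 6.1/2 = 6.75 m.
Total vertical stress at mid-clay: σ_v = 20×3.7 + 17.7×3.05 = 127.98 kPa.
Pore pressure: u = 9.81×(6.75 − 0) = 66.218 kPa.
Initial effective stress: σ'_0 = σ_v − u = 127.98 − 66.218 = 61.762 kPa.
Stress increase at mid-clay by the 2:1 spreading method:
Δσ ≈ qD²/(D+z)² = 178×3.1²/(3.1+6.75)² = 17.631 kPa
Final effective stress: σ'_f = σ'_0 + Δσ = 61.762 + 17.631 = 79.393 kPa.
Normally consolidated clay, so the full stress increment lies on the virgin compression line:
S_c = C_c·H/(1+e₀)·log₁₀(σ'_f/σ'_0) = 0.42×6.1/(1+0.93)×log₁₀(79.393/61.762)
    = 1.3275 × 0.10906 = 0.1448 m

S_c ≈ 145 mm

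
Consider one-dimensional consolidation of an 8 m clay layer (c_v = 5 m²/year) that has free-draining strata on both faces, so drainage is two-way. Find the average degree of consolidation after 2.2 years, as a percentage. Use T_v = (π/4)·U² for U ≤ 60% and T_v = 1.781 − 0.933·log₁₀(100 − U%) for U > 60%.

Drainage path length: H_d = H/2 = 4 m (double drainage).
T_v = c_v·t/H_d² = 5×2.2/4² = 0.6875.
T_v = 0.6875 corresponds to the U > 60% branch:
U = 1 − 10^((1.781 − T_v)/0.933)/100 = 0.8514

U ≈ 85.1 %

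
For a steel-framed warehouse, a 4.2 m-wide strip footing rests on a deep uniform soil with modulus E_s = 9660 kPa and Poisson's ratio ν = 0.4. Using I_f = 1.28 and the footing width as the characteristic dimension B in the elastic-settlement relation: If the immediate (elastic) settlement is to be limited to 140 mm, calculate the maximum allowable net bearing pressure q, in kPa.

q ≈ 299 kPa

S_e = q·B·(1−ν²)/E_s · I_f  ⇒  q = S_e·E_s / (B·(1−ν²)·I_f).
q = 0.14 × 9660 / (4.2 × 0.84 × 1.28) = 299.5 kPa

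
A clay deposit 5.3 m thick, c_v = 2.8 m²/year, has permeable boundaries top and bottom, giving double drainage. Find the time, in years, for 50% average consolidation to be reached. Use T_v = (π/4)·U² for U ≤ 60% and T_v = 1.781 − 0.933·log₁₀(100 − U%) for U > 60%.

t ≈ 0.492 years

Drainage path length: H_d = H/2 = 2.65 m (double drainage).
U ≤ 60%: T_v = (π/4)·U² = (π/4)×0.5² = 0.19635.
t = T_v·H_d²/c_v = 0.19635×2.65²/2.8 = 0.4925 years.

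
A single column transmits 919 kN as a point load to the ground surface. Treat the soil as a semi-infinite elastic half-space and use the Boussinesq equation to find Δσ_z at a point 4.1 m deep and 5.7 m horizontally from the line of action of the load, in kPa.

Δσ_z ≈ 1.77 kPa

Boussinesq vertical stress below a point load on an elastic half-space:
Δσ_z = 3P/(2πz²) · [1 + (r/z)²]^(−5/2)
r/z = 5.7/4.1 = 1.3902; [1+(r/z)²]^(−5/2) = 0.067889.
Δσ_z = 3×919/(2π×4.1²) × 0.067889 = 26.103 × 0.067889 = 1.772 kPa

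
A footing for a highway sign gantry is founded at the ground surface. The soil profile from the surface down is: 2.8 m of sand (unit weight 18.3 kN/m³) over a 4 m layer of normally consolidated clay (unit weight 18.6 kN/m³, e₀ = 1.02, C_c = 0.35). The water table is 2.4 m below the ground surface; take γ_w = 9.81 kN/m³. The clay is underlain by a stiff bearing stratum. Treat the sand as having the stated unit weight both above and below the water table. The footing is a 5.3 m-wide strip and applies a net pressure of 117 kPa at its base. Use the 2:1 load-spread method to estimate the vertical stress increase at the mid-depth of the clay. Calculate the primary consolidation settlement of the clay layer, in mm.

S_c ≈ 200 mm

Mid-depth of clay below the ground surface: z = 2.8 + 4/2 = 4.8 m.
Total vertical stress at mid-clay: σ_v = 18.3×2.8 + 18.6×2 = 88.44 kPa.
Pore pressure: u = 9.81×(4.8 − 2.4) = 23.544 kPa.
Initial effective stress: σ'_0 = σ_v − u = 88.44 − 23.544 = 64.896 kPa.
Stress increase at mid-clay by the 2:1 spreading method:
Δσ = qB/(B+z) = 117×5.3/(5.3+4.8) = 61.396 kPa
Final effective stress: σ'_f = σ'_0 + Δσ = 64.896 + 61.396 = 126.29 kPa.
Normally consolidated clay, so the full stress increment lies on the virgin compression line:
S_c = C_c·H/(1+e₀)·log₁₀(σ'_f/σ'_0) = 0.35×4/(1+1.02)×log₁₀(126.29/64.896)
    = 0.69307 × 0.28915 = 0.2004 m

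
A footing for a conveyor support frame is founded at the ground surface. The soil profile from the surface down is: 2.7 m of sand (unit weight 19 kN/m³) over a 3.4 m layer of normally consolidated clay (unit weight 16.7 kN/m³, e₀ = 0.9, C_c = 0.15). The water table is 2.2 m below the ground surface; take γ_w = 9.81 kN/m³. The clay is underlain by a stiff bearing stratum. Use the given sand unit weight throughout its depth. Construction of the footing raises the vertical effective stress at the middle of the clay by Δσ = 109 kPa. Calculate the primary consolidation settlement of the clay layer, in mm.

S_c ≈ 123 mm

Mid-depth of clay below the ground surface: z = 2.7 + 3.4/2 = 4.4 m.
Total vertical stress at mid-clay: σ_v = 19×2.7 + 16.7×1.7 = 79.69 kPa.
Pore pressure: u = 9.81×(4.4 − 2.2) = 21.582 kPa.
Initial effective stress: σ'_0 = σ_v − u = 79.69 − 21.582 = 58.108 kPa.
Final effective stress: σ'_f = σ'_0 + Δσ = 58.108 + 109 = 167.11 kPa.
Normally consolidated clay, so the full stress increment lies on the virgin compression line:
S_c = C_c·H/(1+e₀)·log₁₀(σ'_f/σ'_0) = 0.15×3.4/(1+0.9)×log₁₀(167.11/58.108)
    = 0.26842 × 0.45877 = 0.1231 m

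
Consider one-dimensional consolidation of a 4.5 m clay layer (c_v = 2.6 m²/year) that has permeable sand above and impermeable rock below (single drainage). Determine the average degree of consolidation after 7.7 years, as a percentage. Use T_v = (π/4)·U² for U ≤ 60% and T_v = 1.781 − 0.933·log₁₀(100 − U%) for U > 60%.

Drainage path length: H_d = H = 4.5 m (single drainage).
T_v = c_v·t/H_d² = 2.6×7.7/4.5² = 0.98864.
T_v = 0.98864 corresponds to the U > 60% branch:
U = 1 − 10^((1.781 − T_v)/0.933)/100 = 0.9293

U ≈ 92.9 %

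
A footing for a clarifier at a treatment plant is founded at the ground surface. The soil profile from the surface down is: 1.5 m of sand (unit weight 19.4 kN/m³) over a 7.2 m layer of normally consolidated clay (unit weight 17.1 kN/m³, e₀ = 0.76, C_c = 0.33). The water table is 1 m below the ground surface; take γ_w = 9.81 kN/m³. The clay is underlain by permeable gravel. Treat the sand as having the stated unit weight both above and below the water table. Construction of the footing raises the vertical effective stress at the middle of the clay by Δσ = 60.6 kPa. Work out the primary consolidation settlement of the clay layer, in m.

S_c ≈ 0.463 m

Mid-depth of clay below the ground surface: z = 1.5 + 7.2/2 = 5.1 m.
Total vertical stress at mid-clay: σ_v = 19.4×1.5 + 17.1×3.6 = 90.66 kPa.
Pore pressure: u = 9.81×(5.1 − 1) = 40.221 kPa.
Initial effective stress: σ'_0 = σ_v − u = 90.66 − 40.221 = 50.439 kPa.
Final effective stress: σ'_f = σ'_0 + Δσ = 50.439 + 60.6 = 111.04 kPa.
Normally consolidated clay, so the full stress increment lies on the virgin compression line:
S_c = C_c·H/(1+e₀)·log₁₀(σ'_f/σ'_0) = 0.33×7.2/(1+0.76)×log₁₀(111.04/50.439)
    = 1.35 × 0.34271 = 0.4627 m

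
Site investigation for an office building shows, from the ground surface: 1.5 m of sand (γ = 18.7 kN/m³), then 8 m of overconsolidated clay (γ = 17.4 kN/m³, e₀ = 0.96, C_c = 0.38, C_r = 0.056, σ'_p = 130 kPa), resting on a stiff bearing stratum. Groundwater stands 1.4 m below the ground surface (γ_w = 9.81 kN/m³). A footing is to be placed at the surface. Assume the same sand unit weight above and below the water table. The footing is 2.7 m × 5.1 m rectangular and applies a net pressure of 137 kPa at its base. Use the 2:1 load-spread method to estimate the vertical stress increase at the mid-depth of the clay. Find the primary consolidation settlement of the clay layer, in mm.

S_c ≈ 31.8 mm

Mid-depth of clay below the ground surface: z = 1.5 + 8/2 = 5.5 m.
Total vertical stress at mid-clay: σ_v = 18.7×1.5 + 17.4×4 = 97.65 kPa.
Pore pressure: u = 9.81×(5.5 − 1.4) = 40.221 kPa.
Initial effective stress: σ'_0 = σ_v − u = 97.65 − 40.221 = 57.429 kPa.
Stress increase at mid-clay by the 2:1 spreading method:
Δσ = qBL/((B+z)(L+z)) = 137×2.7×5.1/((2.7+5.5)(5.1+5.5)) = 21.704 kPa
Final effective stress: σ'_f = 57.429 + 21.704 = 79.133 kPa.
σ'_f = 79.133 ≤ σ'_p = 130 kPa, so the clay remains overconsolidated and only the recompression index applies:
S_c = C_r·H/(1+e₀)·log₁₀(σ'_f/σ'_0) = 0.056×8/1.96×log₁₀(79.133/57.429)
    = 0.22857 × 0.13923 = 0.03182 m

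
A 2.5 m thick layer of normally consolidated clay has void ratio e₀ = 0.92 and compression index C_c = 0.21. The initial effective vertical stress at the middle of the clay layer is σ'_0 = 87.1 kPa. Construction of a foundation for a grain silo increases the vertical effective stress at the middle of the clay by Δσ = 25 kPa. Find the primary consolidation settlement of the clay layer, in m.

Final effective stress: σ'_f = σ'_0 + Δσ = 87.1 + 25 = 112.1 kPa.
Normally consolidated clay, so the full stress increment lies on the virgin compression line:
S_c = C_c·H/(1+e₀)·log₁₀(σ'_f/σ'_0) = 0.21×2.5/(1+0.92)×log₁₀(112.1/87.1)
    = 0.27344 × 0.10959 = 0.02997 m

S_c ≈ 0.03 m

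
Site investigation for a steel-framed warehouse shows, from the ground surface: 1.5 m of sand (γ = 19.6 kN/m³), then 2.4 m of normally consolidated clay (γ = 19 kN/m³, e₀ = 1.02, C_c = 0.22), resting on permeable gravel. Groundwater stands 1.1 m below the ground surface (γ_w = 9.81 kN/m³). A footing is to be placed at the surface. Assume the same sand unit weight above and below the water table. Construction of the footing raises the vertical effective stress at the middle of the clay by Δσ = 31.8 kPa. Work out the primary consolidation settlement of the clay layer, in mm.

Mid-depth of clay below the ground surface: z = 1.5 + 2.4/2 = 2.7 m.
Total vertical stress at mid-clay: σ_v = 19.6×1.5 + 19×1.2 = 52.2 kPa.
Pore pressure: u = 9.81×(2.7 − 1.1) = 15.696 kPa.
Initial effective stress: σ'_0 = σ_v − u = 52.2 − 15.696 = 36.504 kPa.
Final effective stress: σ'_f = σ'_0 + Δσ = 36.504 + 31.8 = 68.304 kPa.
Normally consolidated clay, so the full stress increment lies on the virgin compression line:
S_c = C_c·H/(1+e₀)·log₁₀(σ'_f/σ'_0) = 0.22×2.4/(1+1.02)×log₁₀(68.304/36.504)
    = 0.26139 × 0.27211 = 0.07113 m

S_c ≈ 71.1 mm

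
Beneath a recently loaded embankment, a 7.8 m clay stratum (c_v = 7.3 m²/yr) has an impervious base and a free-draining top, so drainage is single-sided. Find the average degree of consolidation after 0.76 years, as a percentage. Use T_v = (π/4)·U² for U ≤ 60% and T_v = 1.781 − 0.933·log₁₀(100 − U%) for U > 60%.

U ≈ 34.1 %

Drainage path length: H_d = H = 7.8 m (single drainage).
T_v = c_v·t/H_d² = 7.3×0.76/7.8² = 0.09119.
T_v = 0.09119 corresponds to the U ≤ 60% branch:
U = √(4T_v/π) = 0.3407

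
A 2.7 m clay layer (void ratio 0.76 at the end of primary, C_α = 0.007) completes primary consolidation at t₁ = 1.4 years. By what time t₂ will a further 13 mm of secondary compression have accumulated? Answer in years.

S_s = C_α·H/(1+e_p)·log₁₀(t₂/t₁) ⇒ log₁₀(t₂/t₁) = S_s·(1+e_p)/(C_α·H).
log₁₀(t₂/t₁) = 0.013 × (1+0.76) / (0.007×2.7) = 1.211
t₂ = t₁ × 10^1.211 = 1.4 × 16.24 = 22.74 years

t₂ ≈ 22.7 years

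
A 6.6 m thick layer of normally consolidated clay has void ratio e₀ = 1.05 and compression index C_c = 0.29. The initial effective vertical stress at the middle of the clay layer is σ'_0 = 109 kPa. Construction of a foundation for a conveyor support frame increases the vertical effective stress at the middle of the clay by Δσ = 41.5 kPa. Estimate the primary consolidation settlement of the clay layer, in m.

S_c ≈ 0.131 m

Final effective stress: σ'_f = σ'_0 + Δσ = 109 + 41.5 = 150.5 kPa.
Normally consolidated clay, so the full stress increment lies on the virgin compression line:
S_c = C_c·H/(1+e₀)·log₁₀(σ'_f/σ'_0) = 0.29×6.6/(1+1.05)×log₁₀(150.5/109)
    = 0.93366 × 0.14011 = 0.1308 m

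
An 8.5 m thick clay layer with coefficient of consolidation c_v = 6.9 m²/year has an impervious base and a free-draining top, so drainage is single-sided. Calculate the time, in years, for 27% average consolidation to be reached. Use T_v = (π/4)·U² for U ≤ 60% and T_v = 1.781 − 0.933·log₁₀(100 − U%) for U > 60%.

Drainage path length: H_d = H = 8.5 m (single drainage).
U ≤ 60%: T_v = (π/4)·U² = (π/4)×0.27² = 0.057256.
t = T_v·H_d²/c_v = 0.057256×8.5²/6.9 = 0.5995 years.

t ≈ 0.6 years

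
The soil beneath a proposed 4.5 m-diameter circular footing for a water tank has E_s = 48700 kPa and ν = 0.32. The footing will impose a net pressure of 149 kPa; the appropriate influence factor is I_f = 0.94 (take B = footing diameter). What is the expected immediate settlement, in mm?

Immediate (elastic) settlement: S_e = q·B·(1−ν²)/E_s · I_f.
S_e = 149 × 4.5 × (1 − 0.32²) / 48700 × 0.94
    = 149 × 4.5 × 0.8976 / 48700 × 0.94
    = 0.01162 m = 11.62 mm

S_e ≈ 11.6 mm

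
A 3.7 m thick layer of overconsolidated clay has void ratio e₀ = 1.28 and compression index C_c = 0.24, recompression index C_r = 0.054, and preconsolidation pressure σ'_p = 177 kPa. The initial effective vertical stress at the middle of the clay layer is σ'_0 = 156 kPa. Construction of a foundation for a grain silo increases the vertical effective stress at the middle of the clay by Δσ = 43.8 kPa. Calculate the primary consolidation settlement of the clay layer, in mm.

Final effective stress: σ'_f = 156 + 43.8 = 199.8 kPa.
σ'_f = 199.8 > σ'_p = 177 kPa, so the stress path crosses the preconsolidation pressure — recompression up to σ'_p, then virgin compression beyond:
S_c = H/(1+e₀)·[C_r·log₁₀(σ'_p/σ'_0) + C_c·log₁₀(σ'_f/σ'_p)]
    = 3.7/2.28 × [0.054×log₁₀(177/156) + 0.24×log₁₀(199.8/177)]
    = 1.6228 × [0.0029618 + 0.012629] = 0.0253 m

S_c ≈ 25.3 mm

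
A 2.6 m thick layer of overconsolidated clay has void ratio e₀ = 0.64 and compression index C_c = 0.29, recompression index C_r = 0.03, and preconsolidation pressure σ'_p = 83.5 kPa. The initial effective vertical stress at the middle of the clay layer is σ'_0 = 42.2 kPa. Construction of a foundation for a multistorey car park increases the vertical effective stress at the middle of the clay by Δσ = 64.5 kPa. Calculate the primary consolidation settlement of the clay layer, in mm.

S_c ≈ 63.1 mm

Final effective stress: σ'_f = 42.2 + 64.5 = 106.7 kPa.
σ'_f = 106.7 > σ'_p = 83.5 kPa, so the stress path crosses the preconsolidation pressure — recompression up to σ'_p, then virgin compression beyond:
S_c = H/(1+e₀)·[C_r·log₁₀(σ'_p/σ'_0) + C_c·log₁₀(σ'_f/σ'_p)]
    = 2.6/1.64 × [0.03×log₁₀(83.5/42.2) + 0.29×log₁₀(106.7/83.5)]
    = 1.5854 × [0.0088912 + 0.030879] = 0.06305 m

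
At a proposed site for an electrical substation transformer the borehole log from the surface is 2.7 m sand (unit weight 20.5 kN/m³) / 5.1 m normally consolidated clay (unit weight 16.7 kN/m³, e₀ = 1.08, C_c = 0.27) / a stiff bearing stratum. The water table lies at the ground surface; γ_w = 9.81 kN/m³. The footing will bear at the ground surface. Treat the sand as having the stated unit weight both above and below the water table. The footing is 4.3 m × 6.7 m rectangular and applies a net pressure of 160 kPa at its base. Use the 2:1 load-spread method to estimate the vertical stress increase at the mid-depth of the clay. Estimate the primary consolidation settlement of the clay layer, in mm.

S_c ≈ 180 mm

Mid-depth of clay below the ground surface: z = 2.7 + 5.1/2 = 5.25 m.
Total vertical stress at mid-clay: σ_v = 20.5×2.7 + 16.7×2.55 = 97.935 kPa.
Pore pressure: u = 9.81×(5.25 − 0) = 51.503 kPa.
Initial effective stress: σ'_0 = σ_v − u = 97.935 − 51.503 = 46.432 kPa.
Stress increase at mid-clay by the 2:1 spreading method:
Δσ = qBL/((B+z)(L+z)) = 160×4.3×6.7/((4.3+5.25)(6.7+5.25)) = 40.392 kPa
Final effective stress: σ'_f = σ'_0 + Δσ = 46.432 + 40.392 = 86.824 kPa.
Normally consolidated clay, so the full stress increment lies on the virgin compression line:
S_c = C_c·H/(1+e₀)·log₁₀(σ'_f/σ'_0) = 0.27×5.1/(1+1.08)×log₁₀(86.824/46.432)
    = 0.66202 × 0.27182 = 0.18 m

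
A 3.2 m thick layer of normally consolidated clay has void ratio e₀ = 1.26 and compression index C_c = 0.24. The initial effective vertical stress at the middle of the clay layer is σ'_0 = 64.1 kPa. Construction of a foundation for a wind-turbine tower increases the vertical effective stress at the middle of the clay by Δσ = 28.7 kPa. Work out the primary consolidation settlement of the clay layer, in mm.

Final effective stress: σ'_f = σ'_0 + Δσ = 64.1 + 28.7 = 92.8 kPa.
Normally consolidated clay, so the full stress increment lies on the virgin compression line:
S_c = C_c·H/(1+e₀)·log₁₀(σ'_f/σ'_0) = 0.24×3.2/(1+1.26)×log₁₀(92.8/64.1)
    = 0.33982 × 0.16069 = 0.05461 m

S_c ≈ 54.6 mm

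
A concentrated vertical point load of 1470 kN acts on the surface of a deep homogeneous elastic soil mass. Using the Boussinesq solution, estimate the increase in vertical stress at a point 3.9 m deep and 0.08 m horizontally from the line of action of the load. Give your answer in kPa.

Δσ_z ≈ 46.1 kPa

Boussinesq vertical stress below a point load on an elastic half-space:
Δσ_z = 3P/(2πz²) · [1 + (r/z)²]^(−5/2)
r/z = 0.08/3.9 = 0.020513; [1+(r/z)²]^(−5/2) = 0.99895.
Δσ_z = 3×1470/(2π×3.9²) × 0.99895 = 46.146 × 0.99895 = 46.1 kPa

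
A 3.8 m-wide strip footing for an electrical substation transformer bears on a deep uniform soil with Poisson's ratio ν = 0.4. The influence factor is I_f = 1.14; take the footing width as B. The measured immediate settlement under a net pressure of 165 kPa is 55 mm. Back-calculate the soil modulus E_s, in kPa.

E_s ≈ 10900 kPa

S_e = q·B·(1−ν²)/E_s · I_f  ⇒  E_s = q·B·(1−ν²)·I_f / S_e.
E_s = 165 × 3.8 × 0.84 × 1.14 / 0.055 = 10920 kPa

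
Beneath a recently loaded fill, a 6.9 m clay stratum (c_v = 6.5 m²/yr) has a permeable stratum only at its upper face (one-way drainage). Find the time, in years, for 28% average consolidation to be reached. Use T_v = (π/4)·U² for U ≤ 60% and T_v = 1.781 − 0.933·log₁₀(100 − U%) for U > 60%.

Drainage path length: H_d = H = 6.9 m (single drainage).
U ≤ 60%: T_v = (π/4)·U² = (π/4)×0.28² = 0.061575.
t = T_v·H_d²/c_v = 0.061575×6.9²/6.5 = 0.451 years.

t ≈ 0.451 years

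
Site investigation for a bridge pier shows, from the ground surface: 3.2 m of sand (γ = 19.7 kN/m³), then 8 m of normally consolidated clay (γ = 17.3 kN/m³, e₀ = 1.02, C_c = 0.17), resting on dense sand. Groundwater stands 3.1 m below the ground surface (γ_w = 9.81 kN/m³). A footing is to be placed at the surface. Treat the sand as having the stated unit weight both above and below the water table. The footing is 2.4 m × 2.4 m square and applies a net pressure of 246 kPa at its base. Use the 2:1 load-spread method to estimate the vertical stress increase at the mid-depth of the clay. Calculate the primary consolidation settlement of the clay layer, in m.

S_c ≈ 0.0452 m

Mid-depth of clay below the ground surface: z = 3.2 + 8/2 = 7.2 m.
Total vertical stress at mid-clay: σ_v = 19.7×3.2 + 17.3×4 = 132.24 kPa.
Pore pressure: u = 9.81×(7.2 − 3.1) = 40.221 kPa.
Initial effective stress: σ'_0 = σ_v − u = 132.24 − 40.221 = 92.019 kPa.
Stress increase at mid-clay by the 2:1 spreading method:
Δσ = qBL/((B+z)(L+z)) = 246×2.4×2.4/((2.4+7.2)(2.4+7.2)) = 15.375 kPa
Final effective stress: σ'_f = σ'_0 + Δσ = 92.019 + 15.375 = 107.39 kPa.
Normally consolidated clay, so the full stress increment lies on the virgin compression line:
S_c = C_c·H/(1+e₀)·log₁₀(σ'_f/σ'_0) = 0.17×8/(1+1.02)×log₁₀(107.39/92.019)
    = 0.67327 × 0.067086 = 0.04517 m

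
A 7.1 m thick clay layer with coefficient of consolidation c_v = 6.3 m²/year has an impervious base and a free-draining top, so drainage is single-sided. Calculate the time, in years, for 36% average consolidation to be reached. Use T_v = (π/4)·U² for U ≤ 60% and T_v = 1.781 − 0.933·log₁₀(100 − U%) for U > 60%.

t ≈ 0.814 years

Drainage path length: H_d = H = 7.1 m (single drainage).
U ≤ 60%: T_v = (π/4)·U² = (π/4)×0.36² = 0.10179.
t = T_v·H_d²/c_v = 0.10179×7.1²/6.3 = 0.8145 years.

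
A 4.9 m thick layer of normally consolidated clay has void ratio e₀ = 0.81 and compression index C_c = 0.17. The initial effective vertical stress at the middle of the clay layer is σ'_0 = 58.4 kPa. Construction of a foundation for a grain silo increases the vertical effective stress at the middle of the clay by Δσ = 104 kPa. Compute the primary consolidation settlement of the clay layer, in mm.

S_c ≈ 204 mm

Final effective stress: σ'_f = σ'_0 + Δσ = 58.4 + 104 = 162.4 kPa.
Normally consolidated clay, so the full stress increment lies on the virgin compression line:
S_c = C_c·H/(1+e₀)·log₁₀(σ'_f/σ'_0) = 0.17×4.9/(1+0.81)×log₁₀(162.4/58.4)
    = 0.46022 × 0.44417 = 0.2044 m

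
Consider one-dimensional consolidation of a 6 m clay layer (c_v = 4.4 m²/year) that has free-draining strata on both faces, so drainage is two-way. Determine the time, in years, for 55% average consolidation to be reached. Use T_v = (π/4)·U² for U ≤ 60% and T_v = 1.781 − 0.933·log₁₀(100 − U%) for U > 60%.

t ≈ 0.486 years

Drainage path length: H_d = H/2 = 3 m (double drainage).
U ≤ 60%: T_v = (π/4)·U² = (π/4)×0.55² = 0.23758.
t = T_v·H_d²/c_v = 0.23758×3²/4.4 = 0.486 years.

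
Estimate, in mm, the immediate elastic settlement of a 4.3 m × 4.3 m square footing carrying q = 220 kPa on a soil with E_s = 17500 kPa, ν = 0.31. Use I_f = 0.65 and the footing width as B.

S_e ≈ 31.8 mm

Immediate (elastic) settlement: S_e = q·B·(1−ν²)/E_s · I_f.
S_e = 220 × 4.3 × (1 − 0.31²) / 17500 × 0.65
    = 220 × 4.3 × 0.9039 / 17500 × 0.65
    = 0.03176 m = 31.76 mm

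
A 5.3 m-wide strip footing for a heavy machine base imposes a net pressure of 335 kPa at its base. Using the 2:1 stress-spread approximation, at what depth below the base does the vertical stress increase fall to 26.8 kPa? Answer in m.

2:1 spreading — at depth z the loaded area has grown by z in each plan dimension:
qB/(B+z) = Δσ_z ⇒ z = qB/Δσ_z − B = 335×5.3/26.8 − 5.3 = 60.95 m

z ≈ 61 m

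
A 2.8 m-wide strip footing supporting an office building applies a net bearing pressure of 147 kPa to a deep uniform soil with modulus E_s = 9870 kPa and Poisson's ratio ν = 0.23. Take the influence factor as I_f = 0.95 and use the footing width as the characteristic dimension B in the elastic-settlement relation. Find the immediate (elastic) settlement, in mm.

Immediate (elastic) settlement: S_e = q·B·(1−ν²)/E_s · I_f.
S_e = 147 × 2.8 × (1 − 0.23²) / 9870 × 0.95
    = 147 × 2.8 × 0.9471 / 9870 × 0.95
    = 0.03752 m = 37.52 mm

S_e ≈ 37.5 mm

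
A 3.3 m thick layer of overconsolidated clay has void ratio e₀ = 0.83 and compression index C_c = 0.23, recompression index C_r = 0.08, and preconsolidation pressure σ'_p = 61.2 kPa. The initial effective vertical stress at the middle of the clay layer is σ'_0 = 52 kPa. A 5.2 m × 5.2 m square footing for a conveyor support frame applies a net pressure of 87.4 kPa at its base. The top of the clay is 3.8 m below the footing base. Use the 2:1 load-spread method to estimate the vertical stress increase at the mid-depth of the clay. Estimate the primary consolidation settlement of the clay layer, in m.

S_c ≈ 0.0416 m

Mid-depth of clay below the footing base: z = 3.8 + 3.3/2 = 5.45 m.
Stress increase at mid-clay by the 2:1 spreading method:
Δσ = qBL/((B+z)(L+z)) = 87.4×5.2×5.2/((5.2+5.45)(5.2+5.45)) = 20.836 kPa
Final effective stress: σ'_f = 52 + 20.836 = 72.836 kPa.
σ'_f = 72.836 > σ'_p = 61.2 kPa, so the stress path crosses the preconsolidation pressure — recompression up to σ'_p, then virgin compression beyond:
S_c = H/(1+e₀)·[C_r·log₁₀(σ'_p/σ'_0) + C_c·log₁₀(σ'_f/σ'_p)]
    = 3.3/1.83 × [0.08×log₁₀(61.2/52) + 0.23×log₁₀(72.836/61.2)]
    = 1.8033 × [0.0056598 + 0.017387] = 0.04156 m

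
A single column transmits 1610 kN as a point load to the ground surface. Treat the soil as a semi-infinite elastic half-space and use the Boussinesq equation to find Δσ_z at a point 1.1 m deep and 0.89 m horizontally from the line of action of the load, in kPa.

Boussinesq vertical stress below a point load on an elastic half-space:
Δσ_z = 3P/(2πz²) · [1 + (r/z)²]^(−5/2)
r/z = 0.89/1.1 = 0.80909; [1+(r/z)²]^(−5/2) = 0.28395.
Δσ_z = 3×1610/(2π×1.1²) × 0.28395 = 635.3 × 0.28395 = 180.4 kPa

Δσ_z ≈ 180 kPa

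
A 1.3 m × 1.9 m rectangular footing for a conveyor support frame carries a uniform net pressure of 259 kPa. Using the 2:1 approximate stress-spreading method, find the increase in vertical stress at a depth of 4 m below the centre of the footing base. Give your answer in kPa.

Δσ_z ≈ 20.5 kPa

By the 2:1 method the load spreads at 1 horizontal : 2 vertical, so at depth z the loaded area has grown by z in each plan dimension:
Δσ = qBL/((B+z)(L+z)) = 259×1.3×1.9/((1.3+4)(1.9+4)) = 20.458 kPa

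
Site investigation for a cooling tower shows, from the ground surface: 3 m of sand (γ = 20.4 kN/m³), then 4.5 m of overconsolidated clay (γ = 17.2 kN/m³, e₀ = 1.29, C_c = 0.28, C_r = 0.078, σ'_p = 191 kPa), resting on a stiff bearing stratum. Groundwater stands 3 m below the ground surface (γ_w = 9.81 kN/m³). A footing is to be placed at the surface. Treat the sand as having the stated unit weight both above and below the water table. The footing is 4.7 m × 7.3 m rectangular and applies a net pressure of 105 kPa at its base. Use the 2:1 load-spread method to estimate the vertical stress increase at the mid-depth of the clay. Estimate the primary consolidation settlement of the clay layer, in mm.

Mid-depth of clay below the ground surface: z = 3 + 4.5/2 = 5.25 m.
Total vertical stress at mid-clay: σ_v = 20.4×3 + 17.2×2.25 = 99.9 kPa.
Pore pressure: u = 9.81×(5.25 − 3) = 22.073 kPa.
Initial effective stress: σ'_0 = σ_v − u = 99.9 − 22.073 = 77.827 kPa.
Stress increase at mid-clay by the 2:1 spreading method:
Δσ = qBL/((B+z)(L+z)) = 105×4.7×7.3/((4.7+5.25)(7.3+5.25)) = 28.85 kPa
Final effective stress: σ'_f = 77.827 + 28.85 = 106.68 kPa.
σ'_f = 106.68 ≤ σ'_p = 191 kPa, so the clay remains overconsolidated and only the recompression index applies:
S_c = C_r·H/(1+e₀)·log₁₀(σ'_f/σ'_0) = 0.078×4.5/2.29×log₁₀(106.68/77.827)
    = 0.15328 × 0.13695 = 0.02099 m

S_c ≈ 21 mm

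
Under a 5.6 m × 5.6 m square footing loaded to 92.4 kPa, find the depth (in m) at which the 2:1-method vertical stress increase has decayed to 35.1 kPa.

2:1 spreading — at depth z the loaded area has grown by z in each plan dimension:
qB²/(B+z)² = Δσ_z ⇒ z = B(√(q/Δσ_z) − 1) = 5.6×(√(92.4/35.1) − 1) = 3.486 m

z ≈ 3.49 m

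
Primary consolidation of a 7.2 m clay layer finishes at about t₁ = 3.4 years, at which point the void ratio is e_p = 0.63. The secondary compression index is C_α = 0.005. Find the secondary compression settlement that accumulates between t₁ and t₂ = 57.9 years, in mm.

S_s ≈ 27.2 mm

Secondary compression: S_s = C_α·H/(1+e_p)·log₁₀(t₂/t₁)
S_s = 0.005×7.2/(1+0.63)×log₁₀(57.9/3.4)
    = 0.02209 × 1.231 = 0.02719 m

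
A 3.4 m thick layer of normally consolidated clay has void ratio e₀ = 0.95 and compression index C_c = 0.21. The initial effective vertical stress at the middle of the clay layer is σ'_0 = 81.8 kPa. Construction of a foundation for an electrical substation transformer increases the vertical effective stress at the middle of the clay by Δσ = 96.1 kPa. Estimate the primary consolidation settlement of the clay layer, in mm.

S_c ≈ 124 mm

Final effective stress: σ'_f = σ'_0 + Δσ = 81.8 + 96.1 = 177.9 kPa.
Normally consolidated clay, so the full stress increment lies on the virgin compression line:
S_c = C_c·H/(1+e₀)·log₁₀(σ'_f/σ'_0) = 0.21×3.4/(1+0.95)×log₁₀(177.9/81.8)
    = 0.36615 × 0.33742 = 0.1235 m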